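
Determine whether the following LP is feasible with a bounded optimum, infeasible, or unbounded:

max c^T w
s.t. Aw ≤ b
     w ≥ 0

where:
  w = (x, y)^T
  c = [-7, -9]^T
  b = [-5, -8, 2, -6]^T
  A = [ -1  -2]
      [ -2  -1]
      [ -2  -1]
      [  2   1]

Infeasible (no feasible solution exists)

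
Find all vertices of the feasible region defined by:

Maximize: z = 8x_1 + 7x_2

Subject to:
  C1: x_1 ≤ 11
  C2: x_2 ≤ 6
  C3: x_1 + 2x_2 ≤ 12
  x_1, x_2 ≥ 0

(0, 0), (11, 0), (11, 0.5), (0, 6)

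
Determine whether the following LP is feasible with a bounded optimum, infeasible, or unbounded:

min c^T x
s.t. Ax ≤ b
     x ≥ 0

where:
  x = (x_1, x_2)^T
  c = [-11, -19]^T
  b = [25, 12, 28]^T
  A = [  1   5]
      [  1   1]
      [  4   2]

Feasible with a bounded optimal solution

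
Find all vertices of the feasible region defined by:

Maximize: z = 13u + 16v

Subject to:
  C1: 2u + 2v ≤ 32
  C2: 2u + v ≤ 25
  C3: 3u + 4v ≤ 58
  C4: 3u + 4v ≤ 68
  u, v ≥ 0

(0, 0), (12.5, 0), (9, 7), (6, 10), (0, 14.5)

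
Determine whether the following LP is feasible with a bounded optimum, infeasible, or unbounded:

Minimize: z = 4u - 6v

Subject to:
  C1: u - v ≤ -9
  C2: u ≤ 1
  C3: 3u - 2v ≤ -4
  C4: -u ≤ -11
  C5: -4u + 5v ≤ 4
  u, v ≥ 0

Infeasible (no feasible solution exists)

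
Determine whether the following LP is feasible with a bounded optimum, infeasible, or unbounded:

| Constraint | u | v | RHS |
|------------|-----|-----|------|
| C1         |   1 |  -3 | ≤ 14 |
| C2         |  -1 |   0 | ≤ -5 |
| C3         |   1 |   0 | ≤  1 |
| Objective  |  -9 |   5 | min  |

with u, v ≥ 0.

Infeasible (no feasible solution exists)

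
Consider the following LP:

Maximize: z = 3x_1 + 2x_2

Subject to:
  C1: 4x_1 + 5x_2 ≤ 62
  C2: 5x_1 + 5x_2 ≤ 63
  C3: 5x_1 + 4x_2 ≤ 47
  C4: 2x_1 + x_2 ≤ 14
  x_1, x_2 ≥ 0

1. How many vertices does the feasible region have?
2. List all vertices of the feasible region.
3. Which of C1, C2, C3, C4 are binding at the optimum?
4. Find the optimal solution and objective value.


1. 4
2. (0, 0), (7, 0), (3, 8), (0, 11.75)
3. C3, C4
4. x_1 = 3, x_2 = 8, z = 25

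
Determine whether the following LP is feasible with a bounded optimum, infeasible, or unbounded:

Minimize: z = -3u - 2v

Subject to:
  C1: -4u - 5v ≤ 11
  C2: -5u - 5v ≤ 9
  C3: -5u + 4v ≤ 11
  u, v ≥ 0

Unbounded (objective can decrease without bound)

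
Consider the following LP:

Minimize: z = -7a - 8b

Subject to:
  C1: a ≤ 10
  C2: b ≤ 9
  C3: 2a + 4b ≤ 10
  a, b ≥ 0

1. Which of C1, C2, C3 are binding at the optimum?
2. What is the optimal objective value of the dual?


1. C3
2. -35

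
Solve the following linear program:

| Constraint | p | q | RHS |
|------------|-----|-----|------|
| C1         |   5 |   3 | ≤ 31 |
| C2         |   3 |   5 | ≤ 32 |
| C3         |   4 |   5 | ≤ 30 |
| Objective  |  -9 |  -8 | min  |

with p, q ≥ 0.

Evaluate the objective at each vertex of the feasible region:
  z(0, 0) = 0
  z(6.2, 0) = -55.8
  z(5, 2) = -61  ←
  z(0, 6) = -48
The minimum is at p = 5, q = 2.

p = 5, q = 2, z = -61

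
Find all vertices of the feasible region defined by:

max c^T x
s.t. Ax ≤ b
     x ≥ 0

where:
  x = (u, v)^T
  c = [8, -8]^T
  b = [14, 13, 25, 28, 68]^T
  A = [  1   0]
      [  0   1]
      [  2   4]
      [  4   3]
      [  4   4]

(0, 0), (7, 0), (3.7, 4.4), (0, 6.25)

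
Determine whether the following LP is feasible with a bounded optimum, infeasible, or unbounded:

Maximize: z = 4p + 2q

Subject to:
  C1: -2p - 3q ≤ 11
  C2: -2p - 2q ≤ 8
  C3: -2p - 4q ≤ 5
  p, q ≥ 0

Unbounded (objective can increase without bound)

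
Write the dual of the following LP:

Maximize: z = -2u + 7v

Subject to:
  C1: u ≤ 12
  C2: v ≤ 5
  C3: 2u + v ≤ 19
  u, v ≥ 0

Primal max cᵀx s.t. Ax ≤ b, x ≥ 0  →  Dual min bᵀy s.t. Aᵀy ≥ c, y ≥ 0.

Minimize: z = 12y1 + 5y2 + 19y3

Subject to:
  y1 + 2y3 ≥ -2
  y2 + y3 ≥ 7
  y1, y2, y3 ≥ 0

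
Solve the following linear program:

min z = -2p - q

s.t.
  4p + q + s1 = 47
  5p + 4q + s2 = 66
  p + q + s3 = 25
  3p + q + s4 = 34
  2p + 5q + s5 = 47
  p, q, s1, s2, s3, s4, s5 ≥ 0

Evaluate the objective at each vertex of the feasible region:
  z(0, 0) = 0
  z(11.33, 0) = -22.67
  z(10, 4) = -24  ←
  z(8.353, 6.059) = -22.76
  z(0, 9.4) = -9.4
The minimum is at p = 10, q = 4.

p = 10, q = 4, z = -24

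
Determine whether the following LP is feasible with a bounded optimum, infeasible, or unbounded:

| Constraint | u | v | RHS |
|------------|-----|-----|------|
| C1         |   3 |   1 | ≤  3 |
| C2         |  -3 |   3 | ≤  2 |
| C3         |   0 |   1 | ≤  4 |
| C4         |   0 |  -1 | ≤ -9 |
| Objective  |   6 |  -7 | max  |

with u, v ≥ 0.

Infeasible (no feasible solution exists)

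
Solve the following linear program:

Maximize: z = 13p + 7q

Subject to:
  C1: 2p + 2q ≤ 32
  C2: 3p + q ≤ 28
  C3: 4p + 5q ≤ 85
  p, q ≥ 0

Evaluate the objective at each vertex of the feasible region:
  z(0, 0) = 0
  z(9.333, 0) = 121.3
  z(6, 10) = 148  ←
  z(0, 16) = 112
The maximum is at p = 6, q = 10.

p = 6, q = 10, z = 148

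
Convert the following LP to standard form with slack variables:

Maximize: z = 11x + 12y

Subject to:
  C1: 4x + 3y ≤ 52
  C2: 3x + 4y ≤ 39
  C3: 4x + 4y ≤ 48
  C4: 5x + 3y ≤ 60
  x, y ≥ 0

max z = 11x + 12y

s.t.
  4x + 3y + s1 = 52
  3x + 4y + s2 = 39
  4x + 4y + s3 = 48
  5x + 3y + s4 = 60
  x, y, s1, s2, s3, s4 ≥ 0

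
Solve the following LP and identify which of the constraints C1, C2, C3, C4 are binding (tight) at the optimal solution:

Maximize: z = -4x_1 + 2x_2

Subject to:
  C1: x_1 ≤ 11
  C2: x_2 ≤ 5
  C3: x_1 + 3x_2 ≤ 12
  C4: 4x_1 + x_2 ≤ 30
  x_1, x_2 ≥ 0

At x_1 = 0, x_2 = 4, compute slack b - a·x for each constraint:
  C1: 11 − 0 = 11  (slack)
  C2: 5 − 4 = 1  (slack)
  C3: 12 − 12 = 0  (binding)
  C4: 30 − 4 = 26  (slack)

Optimal: x_1 = 0, x_2 = 4
Binding: C3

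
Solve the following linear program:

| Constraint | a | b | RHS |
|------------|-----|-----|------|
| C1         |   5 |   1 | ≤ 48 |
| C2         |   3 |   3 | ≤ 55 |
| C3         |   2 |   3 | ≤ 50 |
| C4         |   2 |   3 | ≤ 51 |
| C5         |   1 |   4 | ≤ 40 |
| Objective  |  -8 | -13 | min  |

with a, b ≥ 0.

Evaluate the objective at each vertex of the feasible region:
  z(0, 0) = 0
  z(9.6, 0) = -76.8
  z(8, 8) = -168  ←
  z(0, 10) = -130
The minimum is at a = 8, b = 8.

a = 8, b = 8, z = -168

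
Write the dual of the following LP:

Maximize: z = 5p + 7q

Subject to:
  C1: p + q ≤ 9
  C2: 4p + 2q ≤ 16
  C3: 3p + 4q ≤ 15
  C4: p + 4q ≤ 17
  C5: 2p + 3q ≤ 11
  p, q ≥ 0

Primal max cᵀx s.t. Ax ≤ b, x ≥ 0  →  Dual min bᵀy s.t. Aᵀy ≥ c, y ≥ 0.

Minimize: z = 9y1 + 16y2 + 15y3 + 17y4 + 11y5

Subject to:
  y1 + 4y2 + 3y3 + y4 + 2y5 ≥ 5
  y1 + 2y2 + 4y3 + 4y4 + 3y5 ≥ 7
  y1, y2, y3, y4, y5 ≥ 0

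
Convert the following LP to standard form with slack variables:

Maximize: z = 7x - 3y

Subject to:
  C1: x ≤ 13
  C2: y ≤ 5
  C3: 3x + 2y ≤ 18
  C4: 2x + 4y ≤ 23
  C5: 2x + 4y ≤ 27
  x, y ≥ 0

max z = 7x - 3y

s.t.
  x + s1 = 13
  y + s2 = 5
  3x + 2y + s3 = 18
  2x + 4y + s4 = 23
  2x + 4y + s5 = 27
  x, y, s1, s2, s3, s4, s5 ≥ 0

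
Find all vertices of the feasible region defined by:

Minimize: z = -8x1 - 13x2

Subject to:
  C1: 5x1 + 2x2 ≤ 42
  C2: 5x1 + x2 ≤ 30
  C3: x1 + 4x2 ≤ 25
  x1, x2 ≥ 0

(0, 0), (6, 0), (5, 5), (0, 6.25)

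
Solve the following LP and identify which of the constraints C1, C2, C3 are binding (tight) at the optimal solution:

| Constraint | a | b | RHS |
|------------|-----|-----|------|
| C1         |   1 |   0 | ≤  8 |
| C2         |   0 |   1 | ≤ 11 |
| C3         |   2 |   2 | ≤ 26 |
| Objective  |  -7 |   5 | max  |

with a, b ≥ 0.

At a = 0, b = 11, compute slack b - a·x for each constraint:
  C1: 8 − 0 = 8  (slack)
  C2: 11 − 11 = 0  (binding)
  C3: 26 − 22 = 4  (slack)

Optimal: a = 0, b = 11
Binding: C2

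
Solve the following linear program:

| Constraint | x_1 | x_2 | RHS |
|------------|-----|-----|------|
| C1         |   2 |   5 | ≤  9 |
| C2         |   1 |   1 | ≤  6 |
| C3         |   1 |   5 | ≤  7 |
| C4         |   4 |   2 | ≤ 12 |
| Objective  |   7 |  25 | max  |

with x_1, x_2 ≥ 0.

Evaluate the objective at each vertex of the feasible region:
  z(0, 0) = 0
  z(3, 0) = 21
  z(2.625, 0.75) = 37.12
  z(2, 1) = 39  ←
  z(0, 1.4) = 35
The maximum is at x_1 = 2, x_2 = 1.

x_1 = 2, x_2 = 1, z = 39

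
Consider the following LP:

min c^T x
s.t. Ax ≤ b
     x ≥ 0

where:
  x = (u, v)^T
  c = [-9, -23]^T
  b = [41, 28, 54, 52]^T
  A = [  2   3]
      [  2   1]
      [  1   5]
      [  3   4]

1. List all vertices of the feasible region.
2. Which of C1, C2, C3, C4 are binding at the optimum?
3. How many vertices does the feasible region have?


1. (0, 0), (14, 0), (12, 4), (4, 10), (0, 10.8)
2. C3, C4
3. 5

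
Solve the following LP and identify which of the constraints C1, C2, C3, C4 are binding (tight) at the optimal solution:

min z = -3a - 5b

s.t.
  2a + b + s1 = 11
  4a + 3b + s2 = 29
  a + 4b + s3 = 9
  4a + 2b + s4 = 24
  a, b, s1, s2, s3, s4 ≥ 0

At a = 5, b = 1, compute slack b - a·x for each constraint:
  C1: 11 − 11 = 0  (binding)
  C2: 29 − 23 = 6  (slack)
  C3: 9 − 9 = 0  (binding)
  C4: 24 − 22 = 2  (slack)

Optimal: a = 5, b = 1
Binding: C1, C3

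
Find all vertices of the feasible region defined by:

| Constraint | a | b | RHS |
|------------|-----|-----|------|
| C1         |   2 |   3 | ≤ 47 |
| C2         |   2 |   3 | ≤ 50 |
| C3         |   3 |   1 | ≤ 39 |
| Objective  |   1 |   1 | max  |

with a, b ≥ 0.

(0, 0), (13, 0), (10, 9), (0, 15.67)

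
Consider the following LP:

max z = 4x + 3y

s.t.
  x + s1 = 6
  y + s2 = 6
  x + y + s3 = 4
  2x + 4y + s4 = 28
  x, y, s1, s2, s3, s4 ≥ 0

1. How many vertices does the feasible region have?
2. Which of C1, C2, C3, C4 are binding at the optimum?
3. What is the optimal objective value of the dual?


1. 3
2. C3
3. 16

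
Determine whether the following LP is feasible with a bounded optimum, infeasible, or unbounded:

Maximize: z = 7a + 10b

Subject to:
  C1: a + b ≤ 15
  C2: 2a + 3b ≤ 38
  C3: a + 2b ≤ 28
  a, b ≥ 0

Feasible with a bounded optimal solution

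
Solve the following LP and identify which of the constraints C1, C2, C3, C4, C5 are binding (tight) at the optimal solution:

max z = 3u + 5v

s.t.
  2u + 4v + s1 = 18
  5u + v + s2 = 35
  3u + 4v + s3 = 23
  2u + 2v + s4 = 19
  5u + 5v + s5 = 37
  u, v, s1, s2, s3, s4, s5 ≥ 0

At u = 5, v = 2, compute slack b - a·x for each constraint:
  C1: 18 − 18 = 0  (binding)
  C2: 35 − 27 = 8  (slack)
  C3: 23 − 23 = 0  (binding)
  C4: 19 − 14 = 5  (slack)
  C5: 37 − 35 = 2  (slack)

Optimal: u = 5, v = 2
Binding: C1, C3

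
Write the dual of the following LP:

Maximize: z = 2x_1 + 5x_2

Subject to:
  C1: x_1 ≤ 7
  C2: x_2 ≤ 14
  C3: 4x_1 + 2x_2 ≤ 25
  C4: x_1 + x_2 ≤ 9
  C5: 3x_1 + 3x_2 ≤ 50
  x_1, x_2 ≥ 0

Primal max cᵀx s.t. Ax ≤ b, x ≥ 0  →  Dual min bᵀy s.t. Aᵀy ≥ c, y ≥ 0.

Minimize: z = 7y1 + 14y2 + 25y3 + 9y4 + 50y5

Subject to:
  y1 + 4y3 + y4 + 3y5 ≥ 2
  y2 + 2y3 + y4 + 3y5 ≥ 5
  y1, y2, y3, y4, y5 ≥ 0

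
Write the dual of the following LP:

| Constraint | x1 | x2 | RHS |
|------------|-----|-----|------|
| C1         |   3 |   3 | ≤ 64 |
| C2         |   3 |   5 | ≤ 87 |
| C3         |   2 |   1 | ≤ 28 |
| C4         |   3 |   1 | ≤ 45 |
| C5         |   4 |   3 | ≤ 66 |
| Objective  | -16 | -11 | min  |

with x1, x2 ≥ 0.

Primal min cᵀx s.t. Ax ≤ b, x ≥ 0  →  Dual max −bᵀy s.t. Aᵀy ≥ −c, y ≥ 0.

Maximize: z = -64y1 - 87y2 - 28y3 - 45y4 - 66y5

Subject to:
  3y1 + 3y2 + 2y3 + 3y4 + 4y5 ≥ 16
  3y1 + 5y2 + y3 + y4 + 3y5 ≥ 11
  y1, y2, y3, y4, y5 ≥ 0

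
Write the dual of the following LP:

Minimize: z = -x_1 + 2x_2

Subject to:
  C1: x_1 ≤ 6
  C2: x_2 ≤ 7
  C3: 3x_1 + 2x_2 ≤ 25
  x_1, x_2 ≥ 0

Primal min cᵀx s.t. Ax ≤ b, x ≥ 0  →  Dual max −bᵀy s.t. Aᵀy ≥ −c, y ≥ 0.

Maximize: z = -6y1 - 7y2 - 25y3

Subject to:
  y1 + 3y3 ≥ 1
  y2 + 2y3 ≥ -2
  y1, y2, y3 ≥ 0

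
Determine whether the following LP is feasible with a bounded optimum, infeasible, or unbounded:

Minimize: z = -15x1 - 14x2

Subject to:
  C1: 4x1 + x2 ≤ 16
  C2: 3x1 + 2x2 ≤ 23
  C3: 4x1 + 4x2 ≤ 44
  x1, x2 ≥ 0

Feasible with a bounded optimal solution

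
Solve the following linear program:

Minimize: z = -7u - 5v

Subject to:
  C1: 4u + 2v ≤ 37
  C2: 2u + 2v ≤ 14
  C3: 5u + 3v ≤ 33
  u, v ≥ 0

Evaluate the objective at each vertex of the feasible region:
  z(0, 0) = 0
  z(6.6, 0) = -46.2
  z(6, 1) = -47  ←
  z(0, 7) = -35
The minimum is at u = 6, v = 1.

u = 6, v = 1, z = -47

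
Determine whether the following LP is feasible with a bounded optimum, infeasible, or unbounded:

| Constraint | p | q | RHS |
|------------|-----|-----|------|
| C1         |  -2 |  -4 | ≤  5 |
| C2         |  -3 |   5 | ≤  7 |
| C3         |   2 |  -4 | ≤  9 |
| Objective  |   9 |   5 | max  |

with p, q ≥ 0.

Unbounded (objective can increase without bound)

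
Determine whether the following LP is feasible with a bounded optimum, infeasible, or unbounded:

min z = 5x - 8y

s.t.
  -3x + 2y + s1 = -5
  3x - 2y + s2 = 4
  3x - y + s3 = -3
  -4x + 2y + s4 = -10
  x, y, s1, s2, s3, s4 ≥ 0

Infeasible (no feasible solution exists)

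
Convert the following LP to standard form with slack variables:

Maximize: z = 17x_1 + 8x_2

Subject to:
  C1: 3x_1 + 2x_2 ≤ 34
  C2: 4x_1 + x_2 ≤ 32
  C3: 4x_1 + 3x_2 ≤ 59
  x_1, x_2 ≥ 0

max z = 17x_1 + 8x_2

s.t.
  3x_1 + 2x_2 + s1 = 34
  4x_1 + x_2 + s2 = 32
  4x_1 + 3x_2 + s3 = 59
  x_1, x_2, s1, s2, s3 ≥ 0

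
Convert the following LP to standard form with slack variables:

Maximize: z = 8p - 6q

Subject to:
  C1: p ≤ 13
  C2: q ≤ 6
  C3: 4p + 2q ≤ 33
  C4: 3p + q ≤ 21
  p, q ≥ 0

max z = 8p - 6q

s.t.
  p + s1 = 13
  q + s2 = 6
  4p + 2q + s3 = 33
  3p + q + s4 = 21
  p, q, s1, s2, s3, s4 ≥ 0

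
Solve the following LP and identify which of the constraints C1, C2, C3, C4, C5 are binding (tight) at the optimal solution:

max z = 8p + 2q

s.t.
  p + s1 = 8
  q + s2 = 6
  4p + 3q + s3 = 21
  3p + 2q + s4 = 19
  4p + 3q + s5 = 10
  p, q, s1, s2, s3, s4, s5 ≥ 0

At p = 2.5, q = 0, compute slack b - a·x for each constraint:
  C1: 8 − 2.5 = 5.5  (slack)
  C2: 6 − 0 = 6  (slack)
  C3: 21 − 10 = 11  (slack)
  C4: 19 − 7.5 = 11.5  (slack)
  C5: 10 − 10 = 0  (binding)

Optimal: p = 2.5, q = 0
Binding: C5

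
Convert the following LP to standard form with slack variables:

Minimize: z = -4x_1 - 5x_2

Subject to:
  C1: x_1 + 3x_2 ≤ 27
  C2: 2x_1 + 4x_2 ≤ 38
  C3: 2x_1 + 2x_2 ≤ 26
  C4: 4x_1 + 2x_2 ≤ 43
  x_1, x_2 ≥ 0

min z = -4x_1 - 5x_2

s.t.
  x_1 + 3x_2 + s1 = 27
  2x_1 + 4x_2 + s2 = 38
  2x_1 + 2x_2 + s3 = 26
  4x_1 + 2x_2 + s4 = 43
  x_1, x_2, s1, s2, s3, s4 ≥ 0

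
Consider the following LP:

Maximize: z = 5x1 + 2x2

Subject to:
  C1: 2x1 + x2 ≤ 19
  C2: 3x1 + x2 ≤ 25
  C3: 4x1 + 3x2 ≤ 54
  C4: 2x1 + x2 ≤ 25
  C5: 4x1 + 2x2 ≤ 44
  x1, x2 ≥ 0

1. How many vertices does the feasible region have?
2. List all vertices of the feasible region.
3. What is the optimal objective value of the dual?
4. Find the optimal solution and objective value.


1. 5
2. (0, 0), (8.333, 0), (6, 7), (1.5, 16), (0, 18)
3. 44
4. x1 = 6, x2 = 7, z = 44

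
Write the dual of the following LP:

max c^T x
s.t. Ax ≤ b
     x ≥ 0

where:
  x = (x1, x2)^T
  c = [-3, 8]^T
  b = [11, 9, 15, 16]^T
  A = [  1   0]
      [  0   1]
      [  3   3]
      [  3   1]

Primal max cᵀx s.t. Ax ≤ b, x ≥ 0  →  Dual min bᵀy s.t. Aᵀy ≥ c, y ≥ 0.

Minimize: z = 11y1 + 9y2 + 15y3 + 16y4

Subject to:
  y1 + 3y3 + 3y4 ≥ -3
  y2 + 3y3 + y4 ≥ 8
  y1, y2, y3, y4 ≥ 0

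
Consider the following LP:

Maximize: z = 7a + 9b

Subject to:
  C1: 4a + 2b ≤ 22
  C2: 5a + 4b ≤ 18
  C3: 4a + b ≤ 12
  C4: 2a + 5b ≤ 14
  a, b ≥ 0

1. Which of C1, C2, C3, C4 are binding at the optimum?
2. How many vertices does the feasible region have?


1. C2, C4
2. 5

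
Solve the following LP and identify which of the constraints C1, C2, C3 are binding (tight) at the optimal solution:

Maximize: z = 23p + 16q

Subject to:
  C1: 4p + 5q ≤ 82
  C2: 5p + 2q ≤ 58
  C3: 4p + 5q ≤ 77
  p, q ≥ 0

At p = 8, q = 9, compute slack b - a·x for each constraint:
  C1: 82 − 77 = 5  (slack)
  C2: 58 − 58 = 0  (binding)
  C3: 77 − 77 = 0  (binding)

Optimal: p = 8, q = 9
Binding: C2, C3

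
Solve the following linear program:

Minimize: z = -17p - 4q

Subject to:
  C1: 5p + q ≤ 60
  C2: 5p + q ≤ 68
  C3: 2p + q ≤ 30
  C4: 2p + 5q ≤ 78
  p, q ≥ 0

Evaluate the objective at each vertex of the feasible region:
  z(0, 0) = 0
  z(12, 0) = -204
  z(10, 10) = -210  ←
  z(9, 12) = -201
  z(0, 15.6) = -62.4
The minimum is at p = 10, q = 10.

p = 10, q = 10, z = -210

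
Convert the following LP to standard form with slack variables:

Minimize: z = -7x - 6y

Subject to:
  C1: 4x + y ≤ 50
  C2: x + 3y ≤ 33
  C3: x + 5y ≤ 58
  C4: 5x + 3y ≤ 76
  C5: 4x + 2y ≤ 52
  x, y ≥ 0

min z = -7x - 6y

s.t.
  4x + y + s1 = 50
  x + 3y + s2 = 33
  x + 5y + s3 = 58
  5x + 3y + s4 = 76
  4x + 2y + s5 = 52
  x, y, s1, s2, s3, s4, s5 ≥ 0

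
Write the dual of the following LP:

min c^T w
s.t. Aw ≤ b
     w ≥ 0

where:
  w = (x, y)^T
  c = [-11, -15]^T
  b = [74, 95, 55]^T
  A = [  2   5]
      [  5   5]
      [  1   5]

Primal min cᵀx s.t. Ax ≤ b, x ≥ 0  →  Dual max −bᵀy s.t. Aᵀy ≥ −c, y ≥ 0.

Maximize: z = -74y1 - 95y2 - 55y3

Subject to:
  2y1 + 5y2 + y3 ≥ 11
  5y1 + 5y2 + 5y3 ≥ 15
  y1, y2, y3 ≥ 0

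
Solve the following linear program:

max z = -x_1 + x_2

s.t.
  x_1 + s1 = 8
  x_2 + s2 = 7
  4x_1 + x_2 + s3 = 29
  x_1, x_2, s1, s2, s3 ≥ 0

Evaluate the objective at each vertex of the feasible region:
  z(0, 0) = 0
  z(7.25, 0) = -7.25
  z(5.5, 7) = 1.5
  z(0, 7) = 7  ←
The maximum is at x_1 = 0, x_2 = 7.

x_1 = 0, x_2 = 7, z = 7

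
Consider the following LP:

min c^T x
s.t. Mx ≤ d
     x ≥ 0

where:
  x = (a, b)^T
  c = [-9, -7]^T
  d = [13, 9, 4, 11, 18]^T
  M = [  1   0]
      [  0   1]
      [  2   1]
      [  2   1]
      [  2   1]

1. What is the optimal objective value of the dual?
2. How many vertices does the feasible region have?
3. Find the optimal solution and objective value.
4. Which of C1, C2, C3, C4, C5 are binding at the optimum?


1. -28
2. 3
3. a = 0, b = 4, z = -28
4. C3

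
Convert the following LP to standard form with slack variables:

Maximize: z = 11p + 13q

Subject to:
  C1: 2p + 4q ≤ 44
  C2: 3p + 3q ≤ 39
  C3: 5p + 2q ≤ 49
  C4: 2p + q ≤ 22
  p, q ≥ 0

max z = 11p + 13q

s.t.
  2p + 4q + s1 = 44
  3p + 3q + s2 = 39
  5p + 2q + s3 = 49
  2p + q + s4 = 22
  p, q, s1, s2, s3, s4 ≥ 0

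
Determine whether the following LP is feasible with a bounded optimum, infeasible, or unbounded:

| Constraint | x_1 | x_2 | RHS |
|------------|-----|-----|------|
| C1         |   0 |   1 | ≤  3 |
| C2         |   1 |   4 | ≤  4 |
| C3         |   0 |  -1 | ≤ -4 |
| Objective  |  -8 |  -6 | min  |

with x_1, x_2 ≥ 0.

Infeasible (no feasible solution exists)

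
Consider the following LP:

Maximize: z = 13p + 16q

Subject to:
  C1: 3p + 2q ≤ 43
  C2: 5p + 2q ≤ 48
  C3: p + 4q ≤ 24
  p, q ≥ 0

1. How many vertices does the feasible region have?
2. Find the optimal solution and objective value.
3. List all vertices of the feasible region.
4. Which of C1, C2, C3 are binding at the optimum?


1. 4
2. p = 8, q = 4, z = 168
3. (0, 0), (9.6, 0), (8, 4), (0, 6)
4. C2, C3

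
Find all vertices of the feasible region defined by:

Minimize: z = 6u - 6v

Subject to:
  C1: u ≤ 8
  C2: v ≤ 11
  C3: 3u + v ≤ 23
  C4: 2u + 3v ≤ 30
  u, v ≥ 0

(0, 0), (7.667, 0), (5.571, 6.286), (0, 10)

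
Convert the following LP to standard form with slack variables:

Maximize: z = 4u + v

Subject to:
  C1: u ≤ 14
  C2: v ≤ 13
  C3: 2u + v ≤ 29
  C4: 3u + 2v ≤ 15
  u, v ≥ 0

max z = 4u + v

s.t.
  u + s1 = 14
  v + s2 = 13
  2u + v + s3 = 29
  3u + 2v + s4 = 15
  u, v, s1, s2, s3, s4 ≥ 0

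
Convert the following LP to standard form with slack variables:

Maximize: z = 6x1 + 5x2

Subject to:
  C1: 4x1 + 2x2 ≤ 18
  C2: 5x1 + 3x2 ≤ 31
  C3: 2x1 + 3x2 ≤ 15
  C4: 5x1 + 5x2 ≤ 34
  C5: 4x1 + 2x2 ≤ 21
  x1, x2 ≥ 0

max z = 6x1 + 5x2

s.t.
  4x1 + 2x2 + s1 = 18
  5x1 + 3x2 + s2 = 31
  2x1 + 3x2 + s3 = 15
  5x1 + 5x2 + s4 = 34
  4x1 + 2x2 + s5 = 21
  x1, x2, s1, s2, s3, s4, s5 ≥ 0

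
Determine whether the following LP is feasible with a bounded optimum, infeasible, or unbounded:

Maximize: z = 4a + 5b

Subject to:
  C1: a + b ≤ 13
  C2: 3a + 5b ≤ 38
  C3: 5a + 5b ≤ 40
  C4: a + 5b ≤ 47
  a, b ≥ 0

Feasible with a bounded optimal solution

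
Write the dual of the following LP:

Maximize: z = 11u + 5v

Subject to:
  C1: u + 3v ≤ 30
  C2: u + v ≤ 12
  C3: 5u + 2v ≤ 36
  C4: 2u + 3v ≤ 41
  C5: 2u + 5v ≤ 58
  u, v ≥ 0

Primal max cᵀx s.t. Ax ≤ b, x ≥ 0  →  Dual min bᵀy s.t. Aᵀy ≥ c, y ≥ 0.

Minimize: z = 30y1 + 12y2 + 36y3 + 41y4 + 58y5

Subject to:
  y1 + y2 + 5y3 + 2y4 + 2y5 ≥ 11
  3y1 + y2 + 2y3 + 3y4 + 5y5 ≥ 5
  y1, y2, y3, y4, y5 ≥ 0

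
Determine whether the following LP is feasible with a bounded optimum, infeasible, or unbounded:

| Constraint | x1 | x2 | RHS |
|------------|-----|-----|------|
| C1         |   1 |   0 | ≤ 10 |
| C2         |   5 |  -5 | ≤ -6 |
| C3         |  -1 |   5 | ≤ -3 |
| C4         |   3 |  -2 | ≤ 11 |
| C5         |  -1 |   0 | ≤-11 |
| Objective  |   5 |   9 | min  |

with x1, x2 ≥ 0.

Infeasible (no feasible solution exists)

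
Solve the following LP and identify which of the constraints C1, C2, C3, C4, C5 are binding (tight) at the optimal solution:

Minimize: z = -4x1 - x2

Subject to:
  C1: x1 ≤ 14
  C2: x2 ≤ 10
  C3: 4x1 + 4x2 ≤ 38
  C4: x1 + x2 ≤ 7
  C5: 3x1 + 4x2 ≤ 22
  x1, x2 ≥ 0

At x1 = 7, x2 = 0, compute slack b - a·x for each constraint:
  C1: 14 − 7 = 7  (slack)
  C2: 10 − 0 = 10  (slack)
  C3: 38 − 28 = 10  (slack)
  C4: 7 − 7 = 0  (binding)
  C5: 22 − 21 = 1  (slack)

Optimal: x1 = 7, x2 = 0
Binding: C4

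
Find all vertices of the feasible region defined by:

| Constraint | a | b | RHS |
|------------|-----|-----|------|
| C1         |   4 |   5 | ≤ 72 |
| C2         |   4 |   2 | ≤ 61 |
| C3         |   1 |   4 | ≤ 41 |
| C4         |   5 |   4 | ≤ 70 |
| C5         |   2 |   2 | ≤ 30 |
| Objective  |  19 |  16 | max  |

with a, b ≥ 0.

(0, 0), (14, 0), (10, 5), (6.333, 8.667), (0, 10.25)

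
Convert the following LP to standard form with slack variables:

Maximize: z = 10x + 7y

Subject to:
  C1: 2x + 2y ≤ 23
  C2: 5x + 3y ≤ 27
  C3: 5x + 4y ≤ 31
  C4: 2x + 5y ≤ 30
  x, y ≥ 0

max z = 10x + 7y

s.t.
  2x + 2y + s1 = 23
  5x + 3y + s2 = 27
  5x + 4y + s3 = 31
  2x + 5y + s4 = 30
  x, y, s1, s2, s3, s4 ≥ 0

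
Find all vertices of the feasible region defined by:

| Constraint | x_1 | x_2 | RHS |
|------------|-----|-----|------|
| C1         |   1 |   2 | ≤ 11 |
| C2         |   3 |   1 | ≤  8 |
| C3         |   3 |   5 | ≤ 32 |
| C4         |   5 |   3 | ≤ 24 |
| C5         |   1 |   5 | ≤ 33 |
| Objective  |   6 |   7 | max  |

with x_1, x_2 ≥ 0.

(0, 0), (2.667, 0), (1, 5), (0, 5.5)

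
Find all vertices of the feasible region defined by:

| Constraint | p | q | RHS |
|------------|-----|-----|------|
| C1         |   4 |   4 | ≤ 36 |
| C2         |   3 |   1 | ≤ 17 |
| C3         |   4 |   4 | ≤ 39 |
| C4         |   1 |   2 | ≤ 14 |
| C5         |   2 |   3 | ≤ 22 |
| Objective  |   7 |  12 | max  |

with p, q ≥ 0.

(0, 0), (5.667, 0), (4.143, 4.571), (2, 6), (0, 7)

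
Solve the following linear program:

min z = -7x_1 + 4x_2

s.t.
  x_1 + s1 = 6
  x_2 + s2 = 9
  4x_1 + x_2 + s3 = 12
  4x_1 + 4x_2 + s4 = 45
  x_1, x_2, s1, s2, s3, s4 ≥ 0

Evaluate the objective at each vertex of the feasible region:
  z(0, 0) = 0
  z(3, 0) = -21  ←
  z(0.75, 9) = 30.75
  z(0, 9) = 36
The minimum is at x_1 = 3, x_2 = 0.

x_1 = 3, x_2 = 0, z = -21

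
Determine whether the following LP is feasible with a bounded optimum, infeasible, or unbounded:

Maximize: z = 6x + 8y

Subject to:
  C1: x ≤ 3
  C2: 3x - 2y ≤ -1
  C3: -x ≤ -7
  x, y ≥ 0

Infeasible (no feasible solution exists)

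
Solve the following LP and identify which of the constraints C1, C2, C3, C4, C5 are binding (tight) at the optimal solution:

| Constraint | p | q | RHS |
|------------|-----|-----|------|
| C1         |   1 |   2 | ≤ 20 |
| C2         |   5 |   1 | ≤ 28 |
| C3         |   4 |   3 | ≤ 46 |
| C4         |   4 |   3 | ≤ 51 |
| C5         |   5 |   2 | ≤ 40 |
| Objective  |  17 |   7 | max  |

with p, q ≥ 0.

At p = 4, q = 8, compute slack b - a·x for each constraint:
  C1: 20 − 20 = 0  (binding)
  C2: 28 − 28 = 0  (binding)
  C3: 46 − 40 = 6  (slack)
  C4: 51 − 40 = 11  (slack)
  C5: 40 − 36 = 4  (slack)

Optimal: p = 4, q = 8
Binding: C1, C2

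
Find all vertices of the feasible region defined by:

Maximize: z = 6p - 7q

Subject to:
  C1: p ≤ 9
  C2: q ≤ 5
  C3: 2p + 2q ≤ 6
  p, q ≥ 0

(0, 0), (3, 0), (0, 3)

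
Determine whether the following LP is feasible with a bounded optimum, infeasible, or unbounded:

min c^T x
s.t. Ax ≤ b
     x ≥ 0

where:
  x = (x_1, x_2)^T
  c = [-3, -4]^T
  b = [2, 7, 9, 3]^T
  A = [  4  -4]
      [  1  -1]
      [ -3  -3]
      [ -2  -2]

Unbounded (objective can decrease without bound)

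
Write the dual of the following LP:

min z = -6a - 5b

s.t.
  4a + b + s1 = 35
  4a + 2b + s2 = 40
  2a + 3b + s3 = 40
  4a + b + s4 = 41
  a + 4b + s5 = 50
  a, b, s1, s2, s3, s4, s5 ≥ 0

Primal min cᵀx s.t. Ax ≤ b, x ≥ 0  →  Dual max −bᵀy s.t. Aᵀy ≥ −c, y ≥ 0.

Maximize: z = -35y1 - 40y2 - 40y3 - 41y4 - 50y5

Subject to:
  4y1 + 4y2 + 2y3 + 4y4 + y5 ≥ 6
  y1 + 2y2 + 3y3 + y4 + 4y5 ≥ 5
  y1, y2, y3, y4, y5 ≥ 0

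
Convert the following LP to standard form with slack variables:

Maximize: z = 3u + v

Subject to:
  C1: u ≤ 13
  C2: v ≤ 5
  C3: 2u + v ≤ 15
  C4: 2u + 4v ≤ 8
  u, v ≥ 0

max z = 3u + v

s.t.
  u + s1 = 13
  v + s2 = 5
  2u + v + s3 = 15
  2u + 4v + s4 = 8
  u, v, s1, s2, s3, s4 ≥ 0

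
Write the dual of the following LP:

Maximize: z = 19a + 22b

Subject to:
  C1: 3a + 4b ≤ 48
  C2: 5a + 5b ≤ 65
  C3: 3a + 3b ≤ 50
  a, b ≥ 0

Primal max cᵀx s.t. Ax ≤ b, x ≥ 0  →  Dual min bᵀy s.t. Aᵀy ≥ c, y ≥ 0.

Minimize: z = 48y1 + 65y2 + 50y3

Subject to:
  3y1 + 5y2 + 3y3 ≥ 19
  4y1 + 5y2 + 3y3 ≥ 22
  y1, y2, y3 ≥ 0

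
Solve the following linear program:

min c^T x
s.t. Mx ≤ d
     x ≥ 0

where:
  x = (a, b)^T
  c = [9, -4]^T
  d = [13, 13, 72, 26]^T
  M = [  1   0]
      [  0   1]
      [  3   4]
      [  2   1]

Evaluate the objective at each vertex of the feasible region:
  z(0, 0) = 0
  z(13, 0) = 117
  z(6.5, 13) = 6.5
  z(0, 13) = -52  ←
The minimum is at a = 0, b = 13.

a = 0, b = 13, z = -52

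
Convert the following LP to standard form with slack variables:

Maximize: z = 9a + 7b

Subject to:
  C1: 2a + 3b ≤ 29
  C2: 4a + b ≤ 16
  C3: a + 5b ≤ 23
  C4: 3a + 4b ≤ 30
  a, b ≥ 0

max z = 9a + 7b

s.t.
  2a + 3b + s1 = 29
  4a + b + s2 = 16
  a + 5b + s3 = 23
  3a + 4b + s4 = 30
  a, b, s1, s2, s3, s4 ≥ 0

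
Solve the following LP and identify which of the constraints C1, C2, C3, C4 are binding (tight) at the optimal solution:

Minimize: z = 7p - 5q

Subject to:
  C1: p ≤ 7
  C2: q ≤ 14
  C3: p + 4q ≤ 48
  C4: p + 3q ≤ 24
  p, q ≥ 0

At p = 0, q = 8, compute slack b - a·x for each constraint:
  C1: 7 − 0 = 7  (slack)
  C2: 14 − 8 = 6  (slack)
  C3: 48 − 32 = 16  (slack)
  C4: 24 − 24 = 0  (binding)

Optimal: p = 0, q = 8
Binding: C4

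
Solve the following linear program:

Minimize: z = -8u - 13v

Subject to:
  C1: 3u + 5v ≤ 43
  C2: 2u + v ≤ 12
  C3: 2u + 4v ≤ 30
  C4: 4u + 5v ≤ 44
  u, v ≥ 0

Evaluate the objective at each vertex of the feasible region:
  z(0, 0) = 0
  z(6, 0) = -48
  z(3, 6) = -102  ←
  z(0, 7.5) = -97.5
The minimum is at u = 3, v = 6.

u = 3, v = 6, z = -102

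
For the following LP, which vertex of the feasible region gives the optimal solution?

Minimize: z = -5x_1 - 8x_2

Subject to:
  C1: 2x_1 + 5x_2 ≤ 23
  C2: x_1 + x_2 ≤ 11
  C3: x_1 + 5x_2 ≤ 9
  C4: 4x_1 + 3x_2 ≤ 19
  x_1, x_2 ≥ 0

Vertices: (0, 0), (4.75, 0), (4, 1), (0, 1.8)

Evaluate the objective at each vertex of the feasible region:
  z(0, 0) = 0
  z(4.75, 0) = -23.75
  z(4, 1) = -28  ←
  z(0, 1.8) = -14.4
The minimum is at x_1 = 4, x_2 = 1.

(4, 1)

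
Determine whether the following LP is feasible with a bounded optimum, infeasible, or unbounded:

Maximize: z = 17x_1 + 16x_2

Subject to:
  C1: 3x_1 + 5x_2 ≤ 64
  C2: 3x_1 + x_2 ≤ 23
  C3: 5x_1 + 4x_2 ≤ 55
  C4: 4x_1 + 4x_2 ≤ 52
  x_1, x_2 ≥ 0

Feasible with a bounded optimal solution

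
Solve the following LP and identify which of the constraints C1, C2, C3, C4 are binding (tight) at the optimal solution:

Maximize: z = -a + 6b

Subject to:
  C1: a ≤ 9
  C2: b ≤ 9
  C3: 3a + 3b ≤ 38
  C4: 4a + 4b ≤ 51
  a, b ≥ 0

At a = 0, b = 9, compute slack b - a·x for each constraint:
  C1: 9 − 0 = 9  (slack)
  C2: 9 − 9 = 0  (binding)
  C3: 38 − 27 = 11  (slack)
  C4: 51 − 36 = 15  (slack)

Optimal: a = 0, b = 9
Binding: C2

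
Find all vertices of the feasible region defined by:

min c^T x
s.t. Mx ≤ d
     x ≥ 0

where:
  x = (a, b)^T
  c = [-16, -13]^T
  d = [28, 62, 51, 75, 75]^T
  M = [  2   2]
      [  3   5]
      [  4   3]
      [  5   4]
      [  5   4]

(0, 0), (12.75, 0), (9, 5), (4, 10), (0, 12.4)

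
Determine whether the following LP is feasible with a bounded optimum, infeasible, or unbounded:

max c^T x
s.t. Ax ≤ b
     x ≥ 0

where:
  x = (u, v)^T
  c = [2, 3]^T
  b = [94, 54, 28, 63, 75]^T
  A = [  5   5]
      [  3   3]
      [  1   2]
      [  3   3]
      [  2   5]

Feasible with a bounded optimal solution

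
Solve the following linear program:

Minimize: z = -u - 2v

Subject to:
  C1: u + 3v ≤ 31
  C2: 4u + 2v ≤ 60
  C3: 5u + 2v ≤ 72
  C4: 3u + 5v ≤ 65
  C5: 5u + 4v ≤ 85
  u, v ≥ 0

Evaluate the objective at each vertex of the feasible region:
  z(0, 0) = 0
  z(14.4, 0) = -14.4
  z(12.11, 5.737) = -23.58
  z(10, 7) = -24  ←
  z(0, 10.33) = -20.67
The minimum is at u = 10, v = 7.

u = 10, v = 7, z = -24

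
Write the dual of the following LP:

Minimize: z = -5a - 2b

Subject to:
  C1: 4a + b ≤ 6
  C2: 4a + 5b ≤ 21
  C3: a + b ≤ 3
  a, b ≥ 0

Primal min cᵀx s.t. Ax ≤ b, x ≥ 0  →  Dual max −bᵀy s.t. Aᵀy ≥ −c, y ≥ 0.

Maximize: z = -6y1 - 21y2 - 3y3

Subject to:
  4y1 + 4y2 + y3 ≥ 5
  y1 + 5y2 + y3 ≥ 2
  y1, y2, y3 ≥ 0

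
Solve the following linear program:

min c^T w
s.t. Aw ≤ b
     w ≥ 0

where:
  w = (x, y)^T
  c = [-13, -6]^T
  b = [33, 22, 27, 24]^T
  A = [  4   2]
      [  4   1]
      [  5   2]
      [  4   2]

Evaluate the objective at each vertex of the feasible region:
  z(0, 0) = 0
  z(5.4, 0) = -70.2
  z(3, 6) = -75  ←
  z(0, 12) = -72
The minimum is at x = 3, y = 6.

x = 3, y = 6, z = -75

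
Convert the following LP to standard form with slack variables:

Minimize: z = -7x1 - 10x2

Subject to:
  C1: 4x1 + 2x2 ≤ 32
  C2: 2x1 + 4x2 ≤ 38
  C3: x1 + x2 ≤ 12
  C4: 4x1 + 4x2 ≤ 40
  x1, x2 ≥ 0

min z = -7x1 - 10x2

s.t.
  4x1 + 2x2 + s1 = 32
  2x1 + 4x2 + s2 = 38
  x1 + x2 + s3 = 12
  4x1 + 4x2 + s4 = 40
  x1, x2, s1, s2, s3, s4 ≥ 0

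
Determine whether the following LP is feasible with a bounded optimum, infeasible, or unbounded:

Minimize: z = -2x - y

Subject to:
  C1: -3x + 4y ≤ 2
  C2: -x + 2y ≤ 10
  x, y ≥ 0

Unbounded (objective can decrease without bound)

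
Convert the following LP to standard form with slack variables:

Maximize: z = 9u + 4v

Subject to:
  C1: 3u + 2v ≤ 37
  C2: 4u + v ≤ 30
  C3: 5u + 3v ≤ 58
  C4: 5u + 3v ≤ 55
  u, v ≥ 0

max z = 9u + 4v

s.t.
  3u + 2v + s1 = 37
  4u + v + s2 = 30
  5u + 3v + s3 = 58
  5u + 3v + s4 = 55
  u, v, s1, s2, s3, s4 ≥ 0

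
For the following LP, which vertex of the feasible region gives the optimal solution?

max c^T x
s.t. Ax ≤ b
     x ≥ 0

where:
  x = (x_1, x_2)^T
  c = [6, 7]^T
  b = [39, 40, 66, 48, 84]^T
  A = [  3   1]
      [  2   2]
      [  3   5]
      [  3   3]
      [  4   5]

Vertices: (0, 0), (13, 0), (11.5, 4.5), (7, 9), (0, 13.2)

Evaluate the objective at each vertex of the feasible region:
  z(0, 0) = 0
  z(13, 0) = 78
  z(11.5, 4.5) = 100.5
  z(7, 9) = 105  ←
  z(0, 13.2) = 92.4
The maximum is at x_1 = 7, x_2 = 9.

(7, 9)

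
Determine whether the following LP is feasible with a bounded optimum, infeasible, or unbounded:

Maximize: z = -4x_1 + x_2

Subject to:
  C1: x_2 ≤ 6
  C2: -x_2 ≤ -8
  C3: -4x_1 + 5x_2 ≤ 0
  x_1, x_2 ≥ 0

Infeasible (no feasible solution exists)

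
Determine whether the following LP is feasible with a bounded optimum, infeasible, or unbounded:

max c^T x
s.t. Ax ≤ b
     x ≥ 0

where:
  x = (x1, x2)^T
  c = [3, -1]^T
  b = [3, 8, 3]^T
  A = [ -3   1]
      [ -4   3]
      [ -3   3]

Unbounded (objective can increase without bound)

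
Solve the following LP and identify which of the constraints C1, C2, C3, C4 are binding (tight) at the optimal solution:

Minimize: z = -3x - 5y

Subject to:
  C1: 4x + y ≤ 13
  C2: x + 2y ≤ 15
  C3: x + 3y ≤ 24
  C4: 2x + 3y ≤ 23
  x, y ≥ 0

At x = 1, y = 7, compute slack b - a·x for each constraint:
  C1: 13 − 11 = 2  (slack)
  C2: 15 − 15 = 0  (binding)
  C3: 24 − 22 = 2  (slack)
  C4: 23 − 23 = 0  (binding)

Optimal: x = 1, y = 7
Binding: C2, C4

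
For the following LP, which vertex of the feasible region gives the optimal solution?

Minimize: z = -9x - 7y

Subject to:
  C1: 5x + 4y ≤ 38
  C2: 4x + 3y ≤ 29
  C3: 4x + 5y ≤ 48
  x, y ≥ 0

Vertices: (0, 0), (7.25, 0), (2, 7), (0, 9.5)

Evaluate the objective at each vertex of the feasible region:
  z(0, 0) = 0
  z(7.25, 0) = -65.25
  z(2, 7) = -67  ←
  z(0, 9.5) = -66.5
The minimum is at x = 2, y = 7.

(2, 7)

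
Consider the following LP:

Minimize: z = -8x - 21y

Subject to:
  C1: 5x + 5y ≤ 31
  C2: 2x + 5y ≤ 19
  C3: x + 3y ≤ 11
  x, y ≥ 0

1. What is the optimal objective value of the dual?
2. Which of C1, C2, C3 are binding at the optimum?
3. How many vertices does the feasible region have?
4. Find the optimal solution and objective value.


1. -79
2. C2, C3
3. 5
4. x = 2, y = 3, z = -79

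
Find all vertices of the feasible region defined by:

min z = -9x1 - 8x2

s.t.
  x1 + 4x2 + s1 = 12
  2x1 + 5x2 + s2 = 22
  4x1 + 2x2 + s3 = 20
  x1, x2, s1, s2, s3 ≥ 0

(0, 0), (5, 0), (4, 2), (0, 3)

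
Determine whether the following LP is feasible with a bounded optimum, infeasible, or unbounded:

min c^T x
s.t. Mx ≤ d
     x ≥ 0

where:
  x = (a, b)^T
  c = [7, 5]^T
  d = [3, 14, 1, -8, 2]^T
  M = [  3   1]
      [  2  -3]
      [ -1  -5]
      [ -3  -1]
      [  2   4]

Infeasible (no feasible solution exists)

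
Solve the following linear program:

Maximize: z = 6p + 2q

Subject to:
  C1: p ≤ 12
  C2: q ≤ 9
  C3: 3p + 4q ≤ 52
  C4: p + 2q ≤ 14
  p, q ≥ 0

Evaluate the objective at each vertex of the feasible region:
  z(0, 0) = 0
  z(12, 0) = 72
  z(12, 1) = 74  ←
  z(0, 7) = 14
The maximum is at p = 12, q = 1.

p = 12, q = 1, z = 74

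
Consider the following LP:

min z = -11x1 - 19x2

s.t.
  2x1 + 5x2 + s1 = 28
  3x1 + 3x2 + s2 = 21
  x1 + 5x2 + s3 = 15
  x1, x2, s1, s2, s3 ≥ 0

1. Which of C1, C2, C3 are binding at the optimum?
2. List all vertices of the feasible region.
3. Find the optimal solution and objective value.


1. C2, C3
2. (0, 0), (7, 0), (5, 2), (0, 3)
3. x1 = 5, x2 = 2, z = -93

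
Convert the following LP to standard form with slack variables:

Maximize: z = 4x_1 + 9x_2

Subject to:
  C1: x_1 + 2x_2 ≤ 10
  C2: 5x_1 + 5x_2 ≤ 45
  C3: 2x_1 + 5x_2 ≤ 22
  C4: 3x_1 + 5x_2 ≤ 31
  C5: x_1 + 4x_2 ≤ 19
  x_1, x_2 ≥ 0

max z = 4x_1 + 9x_2

s.t.
  x_1 + 2x_2 + s1 = 10
  5x_1 + 5x_2 + s2 = 45
  2x_1 + 5x_2 + s3 = 22
  3x_1 + 5x_2 + s4 = 31
  x_1 + 4x_2 + s5 = 19
  x_1, x_2, s1, s2, s3, s4, s5 ≥ 0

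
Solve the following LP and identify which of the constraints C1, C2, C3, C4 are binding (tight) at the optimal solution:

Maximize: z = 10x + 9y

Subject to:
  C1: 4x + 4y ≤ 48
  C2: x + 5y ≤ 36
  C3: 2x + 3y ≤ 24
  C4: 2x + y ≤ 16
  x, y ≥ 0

At x = 6, y = 4, compute slack b - a·x for each constraint:
  C1: 48 − 40 = 8  (slack)
  C2: 36 − 26 = 10  (slack)
  C3: 24 − 24 = 0  (binding)
  C4: 16 − 16 = 0  (binding)

Optimal: x = 6, y = 4
Binding: C3, C4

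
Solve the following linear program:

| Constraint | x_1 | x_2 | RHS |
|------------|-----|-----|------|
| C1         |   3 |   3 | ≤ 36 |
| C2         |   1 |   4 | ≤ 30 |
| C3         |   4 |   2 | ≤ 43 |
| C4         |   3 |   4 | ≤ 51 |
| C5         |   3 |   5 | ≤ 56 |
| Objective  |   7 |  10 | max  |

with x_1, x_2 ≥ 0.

Evaluate the objective at each vertex of the feasible region:
  z(0, 0) = 0
  z(10.75, 0) = 75.25
  z(9.5, 2.5) = 91.5
  z(6, 6) = 102  ←
  z(0, 7.5) = 75
The maximum is at x_1 = 6, x_2 = 6.

x_1 = 6, x_2 = 6, z = 102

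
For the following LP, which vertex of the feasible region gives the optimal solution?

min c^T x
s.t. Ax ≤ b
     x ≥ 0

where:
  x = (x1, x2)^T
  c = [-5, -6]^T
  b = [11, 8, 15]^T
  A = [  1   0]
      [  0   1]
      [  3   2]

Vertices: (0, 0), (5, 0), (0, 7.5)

Evaluate the objective at each vertex of the feasible region:
  z(0, 0) = 0
  z(5, 0) = -25
  z(0, 7.5) = -45  ←
The minimum is at x1 = 0, x2 = 7.5.

(0, 7.5)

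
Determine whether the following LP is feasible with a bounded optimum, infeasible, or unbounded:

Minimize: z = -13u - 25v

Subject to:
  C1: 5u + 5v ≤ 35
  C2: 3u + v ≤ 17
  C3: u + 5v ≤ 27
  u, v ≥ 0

Feasible with a bounded optimal solution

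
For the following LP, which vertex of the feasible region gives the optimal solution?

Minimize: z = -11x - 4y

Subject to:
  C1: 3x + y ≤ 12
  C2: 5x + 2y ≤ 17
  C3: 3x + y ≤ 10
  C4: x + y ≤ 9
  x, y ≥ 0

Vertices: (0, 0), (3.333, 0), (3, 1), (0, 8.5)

Evaluate the objective at each vertex of the feasible region:
  z(0, 0) = 0
  z(3.333, 0) = -36.67
  z(3, 1) = -37  ←
  z(0, 8.5) = -34
The minimum is at x = 3, y = 1.

(3, 1)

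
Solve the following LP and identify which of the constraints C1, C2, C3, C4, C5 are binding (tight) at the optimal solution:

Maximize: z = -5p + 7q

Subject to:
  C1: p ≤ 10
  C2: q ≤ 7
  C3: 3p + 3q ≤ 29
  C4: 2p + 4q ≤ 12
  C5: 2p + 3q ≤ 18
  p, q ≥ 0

At p = 0, q = 3, compute slack b - a·x for each constraint:
  C1: 10 − 0 = 10  (slack)
  C2: 7 − 3 = 4  (slack)
  C3: 29 − 9 = 20  (slack)
  C4: 12 − 12 = 0  (binding)
  C5: 18 − 9 = 9  (slack)

Optimal: p = 0, q = 3
Binding: C4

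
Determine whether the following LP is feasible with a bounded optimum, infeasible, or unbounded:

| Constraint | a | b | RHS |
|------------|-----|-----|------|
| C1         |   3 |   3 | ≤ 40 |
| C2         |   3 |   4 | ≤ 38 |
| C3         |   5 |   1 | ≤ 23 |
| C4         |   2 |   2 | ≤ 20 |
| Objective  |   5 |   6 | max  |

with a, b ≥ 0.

Feasible with a bounded optimal solution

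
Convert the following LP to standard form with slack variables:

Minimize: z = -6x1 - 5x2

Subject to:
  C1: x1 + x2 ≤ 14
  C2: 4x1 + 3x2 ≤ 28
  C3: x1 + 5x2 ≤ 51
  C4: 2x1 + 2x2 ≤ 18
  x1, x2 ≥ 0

min z = -6x1 - 5x2

s.t.
  x1 + x2 + s1 = 14
  4x1 + 3x2 + s2 = 28
  x1 + 5x2 + s3 = 51
  2x1 + 2x2 + s4 = 18
  x1, x2, s1, s2, s3, s4 ≥ 0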